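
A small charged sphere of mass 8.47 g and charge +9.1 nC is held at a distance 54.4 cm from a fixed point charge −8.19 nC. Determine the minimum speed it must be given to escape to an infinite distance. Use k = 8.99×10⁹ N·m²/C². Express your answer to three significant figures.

0.0171 m/s

To just escape, total mechanical energy must reach zero at infinity: ½mv²_min + U = 0, so ½mv²_min = −U = |kQq|/r.
|U| = |kQq|/r = (8.99×10⁹ N·m²/C²)(8.19×10⁻⁹)(9.10×10⁻⁹)/(0.544) = 1.23×10⁻⁶ J.
v_min = √(2|U|/m) = √(2·1.23×10⁻⁶/8.47×10⁻³) = 0.0171 m/s.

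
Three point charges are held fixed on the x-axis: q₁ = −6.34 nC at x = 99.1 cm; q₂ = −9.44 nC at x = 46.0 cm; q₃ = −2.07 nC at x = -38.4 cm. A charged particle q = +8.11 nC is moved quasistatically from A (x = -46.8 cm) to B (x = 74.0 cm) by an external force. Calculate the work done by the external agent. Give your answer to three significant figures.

-1.58×10⁻⁶ J

For quasistatic motion the external work equals the change in potential energy: W_ext = qΔV = q(V_B − V_A).
At A: distances to the source charges are 1.46 m, 0.928 m, 0.0840 m; V_A = Σ kqᵢ/rᵢ = -352 V.
At B: distances to the source charges are 0.251 m, 0.280 m, 1.12 m; V_B = Σ kqᵢ/rᵢ = -547 V.
ΔV = V_B − V_A = -195 V.
W_ext = qΔV = (8.11×10⁻⁹ C)(-195 V) = -1.58×10⁻⁶ J.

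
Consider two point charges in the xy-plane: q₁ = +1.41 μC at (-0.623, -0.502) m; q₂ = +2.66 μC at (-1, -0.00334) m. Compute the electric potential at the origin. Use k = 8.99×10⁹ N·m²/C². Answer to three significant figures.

Electric potential is a scalar, so the contributions from each charge add algebraically: V = Σ kqᵢ/rᵢ.
Distances from the field point to each charge: r₁ = 0.800 m, r₂ = 1.00 m.
V = k[(1.41×10⁻⁶)/(0.800) + (2.66×10⁻⁶)/(1.00)] = 3.98×10⁴ V.

3.98×10⁴ V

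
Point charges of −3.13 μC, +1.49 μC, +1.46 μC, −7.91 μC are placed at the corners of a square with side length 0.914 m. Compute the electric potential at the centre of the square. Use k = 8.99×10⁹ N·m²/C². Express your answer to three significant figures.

-1.13×10⁵ V

The total potential is the scalar sum of each charge's contribution, V = Σ kqᵢ/rᵢ.
The distance from each corner to the centre is a√2/2 = 0.646 m.
V = k[(-3.13×10⁻⁶)/(0.646) + (1.49×10⁻⁶)/(0.646) + (1.46×10⁻⁶)/(0.646) + (-7.91×10⁻⁶)/(0.646)] = -1.13×10⁵ V.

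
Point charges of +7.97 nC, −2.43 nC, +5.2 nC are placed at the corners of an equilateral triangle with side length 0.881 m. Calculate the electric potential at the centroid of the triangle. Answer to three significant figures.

The total potential is the scalar sum of each charge's contribution, V = Σ kqᵢ/rᵢ.
The distance from each vertex to the centroid is a/√3 = 0.509 m.
V = k[(7.97×10⁻⁹)/(0.509) + (-2.43×10⁻⁹)/(0.509) + (5.20×10⁻⁹)/(0.509)] = 190 V.

190 V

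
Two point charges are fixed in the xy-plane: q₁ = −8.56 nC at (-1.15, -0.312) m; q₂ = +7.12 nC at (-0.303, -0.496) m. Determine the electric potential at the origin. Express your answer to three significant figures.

45.5 V

Electric potential is a scalar, so the contributions from each charge add algebraically: V = Σ kqᵢ/rᵢ.
Distances from the field point to each charge: r₁ = 1.19 m, r₂ = 0.581 m.
V = k[(-8.56×10⁻⁹)/(1.19) + (7.12×10⁻⁹)/(0.581)] = 45.5 V.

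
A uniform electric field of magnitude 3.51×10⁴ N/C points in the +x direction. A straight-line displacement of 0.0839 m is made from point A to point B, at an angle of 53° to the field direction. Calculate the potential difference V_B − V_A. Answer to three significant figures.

Only the component of displacement along E changes the potential: ΔV = −E·d·cosθ.
ΔV = −(3.51×10⁴ V/m)(0.0839 m)cos53° = -1770 V.

-1770 V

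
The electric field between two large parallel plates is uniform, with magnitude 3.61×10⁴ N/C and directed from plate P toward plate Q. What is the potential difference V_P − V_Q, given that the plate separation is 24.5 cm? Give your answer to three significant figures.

In a uniform field, potential decreases in the direction of E: ΔV = −E·d for a displacement d parallel to E.
Going from Q to P is a displacement of 24.5 cm opposite to the field, so V_P − V_Q = +Ed = 8840 V.

8840 V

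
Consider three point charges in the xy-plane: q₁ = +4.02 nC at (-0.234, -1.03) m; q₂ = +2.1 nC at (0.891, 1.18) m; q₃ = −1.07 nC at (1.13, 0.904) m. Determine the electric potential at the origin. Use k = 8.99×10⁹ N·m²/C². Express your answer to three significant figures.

Electric potential is a scalar, so the contributions from each charge add algebraically: V = Σ kqᵢ/rᵢ.
Distances from the field point to each charge: r₁ = 1.06 m, r₂ = 1.48 m, r₃ = 1.45 m.
V = k[(4.02×10⁻⁹)/(1.06) + (2.10×10⁻⁹)/(1.48) + (-1.07×10⁻⁹)/(1.45)] = 40.3 V.

40.3 V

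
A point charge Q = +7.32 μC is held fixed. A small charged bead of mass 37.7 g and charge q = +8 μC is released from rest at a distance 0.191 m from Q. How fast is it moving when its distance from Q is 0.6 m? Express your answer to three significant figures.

9.98 m/s

Only the electrostatic force acts, so mechanical energy is conserved: ½mv² = U₁ − U₂ = kQq(1/r₁ − 1/r₂).
U₁ − U₂ = (8.99×10⁹ N·m²/C²)(7.32×10⁻⁶ C)(8.00×10⁻⁶ C)(1/0.191 − 1/0.600) = 1.88 J.
v = √(2·1.88/0.0377) = 9.98 m/s.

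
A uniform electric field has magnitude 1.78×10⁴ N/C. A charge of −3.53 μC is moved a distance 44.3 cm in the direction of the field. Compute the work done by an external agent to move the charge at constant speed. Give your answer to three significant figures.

The potential change for a displacement 44.3 cm in the direction of the field is ΔV = −Ed = -7890 V.
W_ext = qΔV = 0.0278 J.

0.0278 J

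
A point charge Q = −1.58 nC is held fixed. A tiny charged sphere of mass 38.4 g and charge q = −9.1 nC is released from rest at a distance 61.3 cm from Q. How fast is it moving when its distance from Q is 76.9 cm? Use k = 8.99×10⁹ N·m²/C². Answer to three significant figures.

1.49×10⁻³ m/s

Only the electrostatic force acts, so mechanical energy is conserved: ½mv² = U₁ − U₂ = kQq(1/r₁ − 1/r₂).
U₁ − U₂ = (8.99×10⁹ N·m²/C²)(-1.58×10⁻⁹ C)(-9.10×10⁻⁹ C)(1/0.613 − 1/0.769) = 4.28×10⁻⁸ J.
v = √(2·4.28×10⁻⁸/0.0384) = 1.49×10⁻³ m/s.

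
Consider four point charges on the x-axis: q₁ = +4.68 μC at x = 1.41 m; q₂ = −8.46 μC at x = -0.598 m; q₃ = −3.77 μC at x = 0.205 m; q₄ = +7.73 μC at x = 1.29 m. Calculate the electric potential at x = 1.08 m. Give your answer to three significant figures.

The total potential is the scalar sum of each charge's contribution, V = Σ kqᵢ/rᵢ.
Distances from the field point to each charge: r₁ = 0.330 m, r₂ = 1.68 m, r₃ = 0.875 m, r₄ = 0.210 m.
V = k[(4.68×10⁻⁶)/(0.330) + (-8.46×10⁻⁶)/(1.68) + (-3.77×10⁻⁶)/(0.875) + (7.73×10⁻⁶)/(0.210)] = 3.74×10⁵ V.

3.74×10⁵ V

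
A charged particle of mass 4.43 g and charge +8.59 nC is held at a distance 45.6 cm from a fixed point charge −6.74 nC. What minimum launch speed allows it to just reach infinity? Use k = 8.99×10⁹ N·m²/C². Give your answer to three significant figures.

To just escape, total mechanical energy must reach zero at infinity: ½mv²_min + U = 0, so ½mv²_min = −U = |kQq|/r.
|U| = |kQq|/r = (8.99×10⁹ N·m²/C²)(6.74×10⁻⁹)(8.59×10⁻⁹)/(0.456) = 1.14×10⁻⁶ J.
v_min = √(2|U|/m) = √(2·1.14×10⁻⁶/4.43×10⁻³) = 0.0227 m/s.

0.0227 m/s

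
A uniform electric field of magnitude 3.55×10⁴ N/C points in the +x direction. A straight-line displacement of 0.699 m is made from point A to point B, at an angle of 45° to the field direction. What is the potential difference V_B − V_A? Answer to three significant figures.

Only the component of displacement along E changes the potential: ΔV = −E·d·cosθ.
ΔV = −(3.55×10⁴ V/m)(0.699 m)cos45° = -1.75×10⁴ V.

-1.75×10⁴ V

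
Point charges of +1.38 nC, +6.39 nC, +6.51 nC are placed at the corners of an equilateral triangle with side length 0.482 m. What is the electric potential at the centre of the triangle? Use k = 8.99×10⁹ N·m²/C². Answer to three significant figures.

461 V

The total potential is the scalar sum of each charge's contribution, V = Σ kqᵢ/rᵢ.
The distance from each vertex to the centroid is a/√3 = 0.278 m.
V = k[(1.38×10⁻⁹)/(0.278) + (6.39×10⁻⁹)/(0.278) + (6.51×10⁻⁹)/(0.278)] = 461 V.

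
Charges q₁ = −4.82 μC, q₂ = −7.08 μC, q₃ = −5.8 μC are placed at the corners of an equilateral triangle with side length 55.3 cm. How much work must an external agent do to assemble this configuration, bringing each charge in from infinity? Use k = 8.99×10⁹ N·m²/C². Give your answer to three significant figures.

The assembly work is the sum of pairwise potential energies, U = Σ_{i<j} kqᵢqⱼ/rᵢⱼ.
All three pair separations equal the side length, 0.553 m.
U = (0.555) + (0.454) + (0.668) = 1.68 J.

1.68 J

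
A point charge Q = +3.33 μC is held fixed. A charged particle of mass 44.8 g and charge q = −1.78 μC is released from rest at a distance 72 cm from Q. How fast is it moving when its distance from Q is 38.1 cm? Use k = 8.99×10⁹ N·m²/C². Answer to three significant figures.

Only the electrostatic force acts, so mechanical energy is conserved: ½mv² = U₁ − U₂ = kQq(1/r₁ − 1/r₂).
U₁ − U₂ = (8.99×10⁹ N·m²/C²)(3.33×10⁻⁶ C)(-1.78×10⁻⁶ C)(1/0.720 − 1/0.381) = 0.0659 J.
v = √(2·0.0659/0.0448) = 1.71 m/s.

1.71 m/s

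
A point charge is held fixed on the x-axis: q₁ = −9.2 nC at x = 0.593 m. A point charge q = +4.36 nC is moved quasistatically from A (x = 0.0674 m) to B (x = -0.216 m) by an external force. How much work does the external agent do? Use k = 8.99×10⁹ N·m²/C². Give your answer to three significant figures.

For quasistatic motion the external work equals the change in potential energy: W_ext = qΔV = q(V_B − V_A).
At A: distance to the source charge is 0.526 m; V_A = kq₁/r = -157 V.
At B: distance to the source charge is 0.809 m; V_B = kq₁/r = -102 V.
ΔV = V_B − V_A = 55.1 V.
W_ext = qΔV = (4.36×10⁻⁹ C)(55.1 V) = 2.40×10⁻⁷ J.

2.40×10⁻⁷ J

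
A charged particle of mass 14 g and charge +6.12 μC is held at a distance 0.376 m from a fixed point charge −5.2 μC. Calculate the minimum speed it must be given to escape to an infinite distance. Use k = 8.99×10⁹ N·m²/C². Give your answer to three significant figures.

To just escape, total mechanical energy must reach zero at infinity: ½mv²_min + U = 0, so ½mv²_min = −U = |kQq|/r.
|U| = |kQq|/r = (8.99×10⁹ N·m²/C²)(5.20×10⁻⁶)(6.12×10⁻⁶)/(0.376) = 0.761 J.
v_min = √(2|U|/m) = √(2·0.761/0.0140) = 10.4 m/s.

10.4 m/s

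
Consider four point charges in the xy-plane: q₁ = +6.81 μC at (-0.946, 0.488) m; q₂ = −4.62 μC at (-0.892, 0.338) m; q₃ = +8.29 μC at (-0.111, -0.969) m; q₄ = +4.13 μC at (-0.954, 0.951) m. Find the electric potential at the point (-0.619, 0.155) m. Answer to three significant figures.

Electric potential is a scalar, so the contributions from each charge add algebraically: V = Σ kqᵢ/rᵢ.
Distances from the field point to each charge: r₁ = 0.467 m, r₂ = 0.329 m, r₃ = 1.23 m, r₄ = 0.864 m.
V = k[(6.81×10⁻⁶)/(0.467) + (-4.62×10⁻⁶)/(0.329) + (8.29×10⁻⁶)/(1.23) + (4.13×10⁻⁶)/(0.864)] = 1.08×10⁵ V.

1.08×10⁵ V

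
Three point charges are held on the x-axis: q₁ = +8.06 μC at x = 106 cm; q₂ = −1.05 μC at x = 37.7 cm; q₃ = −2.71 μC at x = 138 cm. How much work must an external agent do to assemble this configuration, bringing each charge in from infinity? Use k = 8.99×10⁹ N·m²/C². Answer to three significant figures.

-0.700 J

The work to assemble the configuration equals its total potential energy, U = Σ kqᵢqⱼ/rᵢⱼ over all pairs.
Pair separations: r₁₂ = 0.683 m, r₁₃ = 0.320 m, r₂₃ = 1.00 m.
U = (-0.111) + (-0.614) + (0.0255) = -0.700 J.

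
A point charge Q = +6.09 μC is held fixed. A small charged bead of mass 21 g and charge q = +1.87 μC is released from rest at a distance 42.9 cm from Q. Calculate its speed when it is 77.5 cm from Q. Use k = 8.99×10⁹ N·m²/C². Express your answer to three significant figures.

Only the electrostatic force acts, so mechanical energy is conserved: ½mv² = U₁ − U₂ = kQq(1/r₁ − 1/r₂).
U₁ − U₂ = (8.99×10⁹ N·m²/C²)(6.09×10⁻⁶ C)(1.87×10⁻⁶ C)(1/0.429 − 1/0.775) = 0.107 J.
v = √(2·0.107/0.0210) = 3.19 m/s.

3.19 m/s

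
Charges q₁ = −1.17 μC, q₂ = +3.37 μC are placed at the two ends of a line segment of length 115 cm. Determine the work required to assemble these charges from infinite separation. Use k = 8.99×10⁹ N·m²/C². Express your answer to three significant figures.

The work to assemble the configuration equals its total potential energy, U = Σ kqᵢqⱼ/rᵢⱼ over all pairs.
The separation is r = 1.15 m.
U = (-0.0308) = -0.0308 J.

-0.0308 J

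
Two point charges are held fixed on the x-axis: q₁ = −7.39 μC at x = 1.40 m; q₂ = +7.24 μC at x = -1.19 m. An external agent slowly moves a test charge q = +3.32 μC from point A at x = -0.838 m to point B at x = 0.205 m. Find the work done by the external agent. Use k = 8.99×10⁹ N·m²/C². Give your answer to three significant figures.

For quasistatic motion the external work equals the change in potential energy: W_ext = qΔV = q(V_B − V_A).
At A: distances to the source charges are 2.24 m, 0.352 m; V_A = Σ kqᵢ/rᵢ = 1.55×10⁵ V.
At B: distances to the source charges are 1.19 m, 1.40 m; V_B = Σ kqᵢ/rᵢ = -8940 V.
ΔV = V_B − V_A = -1.64×10⁵ V.
W_ext = qΔV = (3.32×10⁻⁶ C)(-1.64×10⁵ V) = -0.545 J.

-0.545 J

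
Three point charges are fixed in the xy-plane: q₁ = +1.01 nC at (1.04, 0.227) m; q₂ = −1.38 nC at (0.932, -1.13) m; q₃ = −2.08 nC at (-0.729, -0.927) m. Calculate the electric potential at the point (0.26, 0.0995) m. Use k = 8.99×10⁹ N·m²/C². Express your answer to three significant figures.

Electric potential is a scalar, so the contributions from each charge add algebraically: V = Σ kqᵢ/rᵢ.
Distances from the field point to each charge: r₁ = 0.790 m, r₂ = 1.40 m, r₃ = 1.43 m.
V = k[(1.01×10⁻⁹)/(0.790) + (-1.38×10⁻⁹)/(1.40) + (-2.08×10⁻⁹)/(1.43)] = -10.5 V.

-10.5 V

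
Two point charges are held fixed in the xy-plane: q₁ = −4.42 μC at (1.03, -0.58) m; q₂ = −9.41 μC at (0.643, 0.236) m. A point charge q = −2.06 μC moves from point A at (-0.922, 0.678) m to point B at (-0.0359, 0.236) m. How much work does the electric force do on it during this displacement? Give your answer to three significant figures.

-0.175 J

The work done by the electric force is W_field = −ΔU = −q(V_B − V_A) = q(V_A − V_B).
At A: distances to the source charges are 2.32 m, 1.63 m; V_A = Σ kqᵢ/rᵢ = -6.91×10⁴ V.
At B: distances to the source charges are 1.34 m, 0.679 m; V_B = Σ kqᵢ/rᵢ = -1.54×10⁵ V.
ΔV = V_B − V_A = -8.51×10⁴ V.
W_field = −qΔV = −(-2.06×10⁻⁶ C)(-8.51×10⁴ V) = -0.175 J.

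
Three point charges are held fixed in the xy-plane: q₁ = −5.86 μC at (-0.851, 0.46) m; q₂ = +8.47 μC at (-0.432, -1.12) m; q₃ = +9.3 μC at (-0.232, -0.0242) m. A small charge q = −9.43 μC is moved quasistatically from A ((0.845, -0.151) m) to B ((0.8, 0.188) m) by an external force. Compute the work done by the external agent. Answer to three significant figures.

For quasistatic motion the external work equals the change in potential energy: W_ext = qΔV = q(V_B − V_A).
At A: distances to the source charges are 1.80 m, 1.60 m, 1.08 m; V_A = Σ kqᵢ/rᵢ = 9.54×10⁴ V.
At B: distances to the source charges are 1.67 m, 1.80 m, 1.05 m; V_B = Σ kqᵢ/rᵢ = 9.02×10⁴ V.
ΔV = V_B − V_A = -5130 V.
W_ext = qΔV = (-9.43×10⁻⁶ C)(-5130 V) = 0.0484 J.

0.0484 J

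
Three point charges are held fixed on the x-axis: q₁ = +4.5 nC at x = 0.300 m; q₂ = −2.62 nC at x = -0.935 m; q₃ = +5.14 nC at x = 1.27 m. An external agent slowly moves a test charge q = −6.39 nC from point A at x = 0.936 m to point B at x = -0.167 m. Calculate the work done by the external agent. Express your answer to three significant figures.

6.47×10⁻⁷ J

For quasistatic motion the external work equals the change in potential energy: W_ext = qΔV = q(V_B − V_A).
At A: distances to the source charges are 0.636 m, 1.87 m, 0.334 m; V_A = Σ kqᵢ/rᵢ = 189 V.
At B: distances to the source charges are 0.467 m, 0.768 m, 1.44 m; V_B = Σ kqᵢ/rᵢ = 88.1 V.
ΔV = V_B − V_A = -101 V.
W_ext = qΔV = (-6.39×10⁻⁹ C)(-101 V) = 6.47×10⁻⁷ J.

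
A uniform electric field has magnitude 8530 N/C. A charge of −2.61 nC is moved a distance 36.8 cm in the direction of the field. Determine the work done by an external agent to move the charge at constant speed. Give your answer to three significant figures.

8.19×10⁻⁶ J

The potential change for a displacement 36.8 cm in the direction of the field is ΔV = −Ed = -3140 V.
W_ext = qΔV = 8.19×10⁻⁶ J.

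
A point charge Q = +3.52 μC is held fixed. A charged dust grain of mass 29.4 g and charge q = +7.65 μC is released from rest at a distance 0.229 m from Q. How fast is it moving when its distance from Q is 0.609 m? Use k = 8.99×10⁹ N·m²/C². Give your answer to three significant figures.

Only the electrostatic force acts, so mechanical energy is conserved: ½mv² = U₁ − U₂ = kQq(1/r₁ − 1/r₂).
U₁ − U₂ = (8.99×10⁹ N·m²/C²)(3.52×10⁻⁶ C)(7.65×10⁻⁶ C)(1/0.229 − 1/0.609) = 0.660 J.
v = √(2·0.660/0.0294) = 6.70 m/s.

6.70 m/s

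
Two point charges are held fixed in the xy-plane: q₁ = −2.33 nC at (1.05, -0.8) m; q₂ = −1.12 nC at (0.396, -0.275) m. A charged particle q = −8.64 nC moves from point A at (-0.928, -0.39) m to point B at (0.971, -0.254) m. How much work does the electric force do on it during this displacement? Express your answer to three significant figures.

-3.24×10⁻⁷ J

The work done by the electric force is W_field = −ΔU = −q(V_B − V_A) = q(V_A − V_B).
At A: distances to the source charges are 2.02 m, 1.33 m; V_A = Σ kqᵢ/rᵢ = -17.9 V.
At B: distances to the source charges are 0.552 m, 0.575 m; V_B = Σ kqᵢ/rᵢ = -55.5 V.
ΔV = V_B − V_A = -37.5 V.
W_field = −qΔV = −(-8.64×10⁻⁹ C)(-37.5 V) = -3.24×10⁻⁷ J.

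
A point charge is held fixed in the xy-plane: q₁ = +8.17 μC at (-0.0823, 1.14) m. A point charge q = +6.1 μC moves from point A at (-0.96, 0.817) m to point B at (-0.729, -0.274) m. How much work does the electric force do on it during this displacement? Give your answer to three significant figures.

0.191 J

The work done by the electric force is W_field = −ΔU = −q(V_B − V_A) = q(V_A − V_B).
At A: distance to the source charge is 0.935 m; V_A = kq₁/r = 7.85×10⁴ V.
At B: distance to the source charge is 1.55 m; V_B = kq₁/r = 4.72×10⁴ V.
ΔV = V_B − V_A = -3.13×10⁴ V.
W_field = −qΔV = −(6.10×10⁻⁶ C)(-3.13×10⁴ V) = 0.191 J.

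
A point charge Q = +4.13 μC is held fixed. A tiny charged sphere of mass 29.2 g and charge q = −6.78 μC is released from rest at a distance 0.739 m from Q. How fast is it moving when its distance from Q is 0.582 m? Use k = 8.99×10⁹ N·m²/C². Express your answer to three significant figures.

2.51 m/s

Only the electrostatic force acts, so mechanical energy is conserved: ½mv² = U₁ − U₂ = kQq(1/r₁ − 1/r₂).
U₁ − U₂ = (8.99×10⁹ N·m²/C²)(4.13×10⁻⁶ C)(-6.78×10⁻⁶ C)(1/0.739 − 1/0.582) = 0.0919 J.
v = √(2·0.0919/0.0292) = 2.51 m/s.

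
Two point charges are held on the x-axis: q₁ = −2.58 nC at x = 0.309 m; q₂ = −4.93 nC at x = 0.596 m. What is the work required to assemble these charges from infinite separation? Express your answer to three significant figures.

The assembly work is the sum of pairwise potential energies, U = Σ_{i<j} kqᵢqⱼ/rᵢⱼ.
Pair separations: r₁₂ = 0.287 m.
U = (3.98×10⁻⁷) = 3.98×10⁻⁷ J.

3.98×10⁻⁷ J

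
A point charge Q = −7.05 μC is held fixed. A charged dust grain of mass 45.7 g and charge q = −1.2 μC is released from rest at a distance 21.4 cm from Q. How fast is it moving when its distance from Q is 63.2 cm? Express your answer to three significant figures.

Only the electrostatic force acts, so mechanical energy is conserved: ½mv² = U₁ − U₂ = kQq(1/r₁ − 1/r₂).
U₁ − U₂ = (8.99×10⁹ N·m²/C²)(-7.05×10⁻⁶ C)(-1.20×10⁻⁶ C)(1/0.214 − 1/0.632) = 0.235 J.
v = √(2·0.235/0.0457) = 3.21 m/s.

3.21 m/s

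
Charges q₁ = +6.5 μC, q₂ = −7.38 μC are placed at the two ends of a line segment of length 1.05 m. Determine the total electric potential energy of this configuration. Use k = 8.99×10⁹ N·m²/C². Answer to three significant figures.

The assembly work is the sum of pairwise potential energies, U = Σ_{i<j} kqᵢqⱼ/rᵢⱼ.
The separation is r = 1.05 m.
U = (-0.411) = -0.411 J.

-0.411 J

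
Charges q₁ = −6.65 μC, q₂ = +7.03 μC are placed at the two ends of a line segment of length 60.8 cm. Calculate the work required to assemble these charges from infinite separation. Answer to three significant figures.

-0.691 J

The work to assemble the configuration equals its total potential energy, U = Σ kqᵢqⱼ/rᵢⱼ over all pairs.
The separation is r = 0.608 m.
U = (-0.691) = -0.691 J.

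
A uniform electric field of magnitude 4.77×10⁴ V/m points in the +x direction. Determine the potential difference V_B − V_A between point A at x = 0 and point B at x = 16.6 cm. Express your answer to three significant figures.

-7920 V

In a uniform field, potential decreases in the direction of E: V_B − V_A = −E·Δx.
V_B − V_A = −(4.77×10⁴ V/m)(0.166 m) = -7920 V.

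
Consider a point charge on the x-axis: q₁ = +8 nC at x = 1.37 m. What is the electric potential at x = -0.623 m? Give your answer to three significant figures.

36.1 V

Electric potential is a scalar, so the contributions from each charge add algebraically: V = Σ kqᵢ/rᵢ.
V = k[(8.00×10⁻⁹)/(1.99)] = 36.1 V.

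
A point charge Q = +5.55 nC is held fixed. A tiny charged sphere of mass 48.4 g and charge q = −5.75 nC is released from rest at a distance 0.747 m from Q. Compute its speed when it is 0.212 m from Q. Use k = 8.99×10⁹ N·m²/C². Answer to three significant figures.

6.33×10⁻³ m/s

Only the electrostatic force acts, so mechanical energy is conserved: ½mv² = U₁ − U₂ = kQq(1/r₁ − 1/r₂).
U₁ − U₂ = (8.99×10⁹ N·m²/C²)(5.55×10⁻⁹ C)(-5.75×10⁻⁹ C)(1/0.747 − 1/0.212) = 9.69×10⁻⁷ J.
v = √(2·9.69×10⁻⁷/0.0484) = 6.33×10⁻³ m/s.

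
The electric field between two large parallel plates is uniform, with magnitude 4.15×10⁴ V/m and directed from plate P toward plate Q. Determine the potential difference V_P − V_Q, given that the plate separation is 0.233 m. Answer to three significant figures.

9670 V

In a uniform field, potential decreases in the direction of E: ΔV = −E·d for a displacement d parallel to E.
Going from Q to P is a displacement of 0.233 m opposite to the field, so V_P − V_Q = +Ed = 9670 V.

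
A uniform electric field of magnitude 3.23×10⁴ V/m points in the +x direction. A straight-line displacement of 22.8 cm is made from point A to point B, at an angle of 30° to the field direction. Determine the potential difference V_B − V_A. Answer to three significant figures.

Only the component of displacement along E changes the potential: ΔV = −E·d·cosθ.
ΔV = −(3.23×10⁴ V/m)(0.228 m)cos30° = -6380 V.

-6380 V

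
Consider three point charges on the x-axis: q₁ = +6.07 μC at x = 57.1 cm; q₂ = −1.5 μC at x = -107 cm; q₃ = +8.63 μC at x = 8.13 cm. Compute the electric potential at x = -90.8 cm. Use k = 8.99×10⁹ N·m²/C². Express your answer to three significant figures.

3.21×10⁴ V

Electric potential is a scalar, so the contributions from each charge add algebraically: V = Σ kqᵢ/rᵢ.
Distances from the field point to each charge: r₁ = 1.48 m, r₂ = 0.162 m, r₃ = 0.989 m.
V = k[(6.07×10⁻⁶)/(1.48) + (-1.50×10⁻⁶)/(0.162) + (8.63×10⁻⁶)/(0.989)] = 3.21×10⁴ V.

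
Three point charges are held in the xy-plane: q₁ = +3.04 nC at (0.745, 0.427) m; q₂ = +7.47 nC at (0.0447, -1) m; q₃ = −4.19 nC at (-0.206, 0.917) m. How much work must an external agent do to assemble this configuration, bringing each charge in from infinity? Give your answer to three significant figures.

The assembly work is the sum of pairwise potential energies, U = Σ_{i<j} kqᵢqⱼ/rᵢⱼ.
Pair separations: r₁₂ = 1.59 m, r₁₃ = 1.07 m, r₂₃ = 1.93 m.
U = (1.28×10⁻⁷) + (-1.07×10⁻⁷) + (-1.46×10⁻⁷) = -1.24×10⁻⁷ J.

-1.24×10⁻⁷ J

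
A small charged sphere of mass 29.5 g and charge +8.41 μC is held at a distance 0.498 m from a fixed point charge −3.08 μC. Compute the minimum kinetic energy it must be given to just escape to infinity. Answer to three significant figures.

To just escape, total mechanical energy must reach zero at infinity: ½mv²_min + U = 0, so ½mv²_min = −U = |kQq|/r.
|U| = |kQq|/r = (8.99×10⁹ N·m²/C²)(3.08×10⁻⁶)(8.41×10⁻⁶)/(0.498) = 0.468 J.

0.468 J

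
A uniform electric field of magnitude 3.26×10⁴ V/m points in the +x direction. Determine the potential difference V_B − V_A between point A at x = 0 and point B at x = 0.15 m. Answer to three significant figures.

In a uniform field, potential decreases in the direction of E: V_B − V_A = −E·Δx.
V_B − V_A = −(3.26×10⁴ V/m)(0.150 m) = -4890 V.

-4890 V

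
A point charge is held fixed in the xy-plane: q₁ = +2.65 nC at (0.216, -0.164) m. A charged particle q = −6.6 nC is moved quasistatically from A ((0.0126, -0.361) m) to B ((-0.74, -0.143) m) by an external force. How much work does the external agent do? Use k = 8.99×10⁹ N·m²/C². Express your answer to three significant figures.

3.91×10⁻⁷ J

For quasistatic motion the external work equals the change in potential energy: W_ext = qΔV = q(V_B − V_A).
At A: distance to the source charge is 0.283 m; V_A = kq₁/r = 84.1 V.
At B: distance to the source charge is 0.956 m; V_B = kq₁/r = 24.9 V.
ΔV = V_B − V_A = -59.2 V.
W_ext = qΔV = (-6.60×10⁻⁹ C)(-59.2 V) = 3.91×10⁻⁷ J.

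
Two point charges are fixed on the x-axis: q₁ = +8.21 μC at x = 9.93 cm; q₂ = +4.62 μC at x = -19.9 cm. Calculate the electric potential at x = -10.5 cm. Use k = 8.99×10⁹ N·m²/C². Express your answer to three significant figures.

Electric potential is a scalar, so the contributions from each charge add algebraically: V = Σ kqᵢ/rᵢ.
Distances from the field point to each charge: r₁ = 0.204 m, r₂ = 0.0940 m.
V = k[(8.21×10⁻⁶)/(0.204) + (4.62×10⁻⁶)/(0.0940)] = 8.03×10⁵ V.

8.03×10⁵ V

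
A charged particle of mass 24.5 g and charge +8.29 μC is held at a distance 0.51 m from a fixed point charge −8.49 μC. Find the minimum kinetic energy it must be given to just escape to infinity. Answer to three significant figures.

To just escape, total mechanical energy must reach zero at infinity: ½mv²_min + U = 0, so ½mv²_min = −U = |kQq|/r.
|U| = |kQq|/r = (8.99×10⁹ N·m²/C²)(8.49×10⁻⁶)(8.29×10⁻⁶)/(0.510) = 1.24 J.

1.24 J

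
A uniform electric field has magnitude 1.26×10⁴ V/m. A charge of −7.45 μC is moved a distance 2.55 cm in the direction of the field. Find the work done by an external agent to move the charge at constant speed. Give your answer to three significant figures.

2.39×10⁻³ J

The potential change for a displacement 2.55 cm in the direction of the field is ΔV = −Ed = -321 V.
W_ext = qΔV = 2.39×10⁻³ J.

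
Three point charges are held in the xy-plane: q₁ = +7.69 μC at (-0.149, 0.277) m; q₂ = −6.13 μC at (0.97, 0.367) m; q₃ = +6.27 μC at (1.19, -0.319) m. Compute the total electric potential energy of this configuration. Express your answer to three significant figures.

The work to assemble the configuration equals its total potential energy, U = Σ kqᵢqⱼ/rᵢⱼ over all pairs.
Pair separations: r₁₂ = 1.12 m, r₁₃ = 1.47 m, r₂₃ = 0.720 m.
U = (-0.377) + (0.296) + (-0.480) = -0.561 J.

-0.561 J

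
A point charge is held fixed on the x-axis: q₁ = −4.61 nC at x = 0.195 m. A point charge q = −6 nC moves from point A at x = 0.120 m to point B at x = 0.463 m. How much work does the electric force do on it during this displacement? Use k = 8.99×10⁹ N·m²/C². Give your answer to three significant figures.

The work done by the electric force is W_field = −ΔU = −q(V_B − V_A) = q(V_A − V_B).
At A: distance to the source charge is 0.0750 m; V_A = kq₁/r = -553 V.
At B: distance to the source charge is 0.268 m; V_B = kq₁/r = -155 V.
ΔV = V_B − V_A = 398 V.
W_field = −qΔV = −(-6.00×10⁻⁹ C)(398 V) = 2.39×10⁻⁶ J.

2.39×10⁻⁶ J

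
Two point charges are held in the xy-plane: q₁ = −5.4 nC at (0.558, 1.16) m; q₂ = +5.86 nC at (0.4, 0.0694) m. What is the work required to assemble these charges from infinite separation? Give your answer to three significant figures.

-2.58×10⁻⁷ J

The work to assemble the configuration equals its total potential energy, U = Σ kqᵢqⱼ/rᵢⱼ over all pairs.
Pair separations: r₁₂ = 1.10 m.
U = (-2.58×10⁻⁷) = -2.58×10⁻⁷ J.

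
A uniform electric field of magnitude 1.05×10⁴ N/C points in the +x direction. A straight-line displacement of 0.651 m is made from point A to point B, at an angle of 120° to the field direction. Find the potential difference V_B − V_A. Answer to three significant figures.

Only the component of displacement along E changes the potential: ΔV = −E·d·cosθ.
ΔV = −(1.05×10⁴ V/m)(0.651 m)cos120° = 3420 V.

3420 V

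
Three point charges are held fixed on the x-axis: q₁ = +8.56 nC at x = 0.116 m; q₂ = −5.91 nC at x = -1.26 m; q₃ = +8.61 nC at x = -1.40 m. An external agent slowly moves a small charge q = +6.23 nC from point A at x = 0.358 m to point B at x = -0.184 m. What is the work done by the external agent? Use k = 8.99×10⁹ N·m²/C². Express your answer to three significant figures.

For quasistatic motion the external work equals the change in potential energy: W_ext = qΔV = q(V_B − V_A).
At A: distances to the source charges are 0.242 m, 1.62 m, 1.76 m; V_A = Σ kqᵢ/rᵢ = 329 V.
At B: distances to the source charges are 0.300 m, 1.08 m, 1.22 m; V_B = Σ kqᵢ/rᵢ = 271 V.
ΔV = V_B − V_A = -58.4 V.
W_ext = qΔV = (6.23×10⁻⁹ C)(-58.4 V) = -3.64×10⁻⁷ J.

-3.64×10⁻⁷ J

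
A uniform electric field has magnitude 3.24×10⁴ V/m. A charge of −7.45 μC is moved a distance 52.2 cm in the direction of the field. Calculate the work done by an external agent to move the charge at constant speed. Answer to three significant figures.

The potential change for a displacement 52.2 cm in the direction of the field is ΔV = −Ed = -1.69×10⁴ V.
W_ext = qΔV = 0.126 J.

0.126 J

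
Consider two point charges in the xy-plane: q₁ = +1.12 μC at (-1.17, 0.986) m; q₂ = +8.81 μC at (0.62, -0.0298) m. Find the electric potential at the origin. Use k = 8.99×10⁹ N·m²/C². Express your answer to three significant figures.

The total potential is the scalar sum of each charge's contribution, V = Σ kqᵢ/rᵢ.
Distances from the field point to each charge: r₁ = 1.53 m, r₂ = 0.621 m.
V = k[(1.12×10⁻⁶)/(1.53) + (8.81×10⁻⁶)/(0.621)] = 1.34×10⁵ V.

1.34×10⁵ V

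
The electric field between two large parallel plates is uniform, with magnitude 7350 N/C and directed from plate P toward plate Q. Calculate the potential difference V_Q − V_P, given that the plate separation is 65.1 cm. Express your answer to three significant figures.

-4780 V

In a uniform field, potential decreases in the direction of E: ΔV = −E·d for a displacement d parallel to E.
Going from P to Q is a displacement of 65.1 cm along the field, so V_Q − V_P = −Ed = -4780 V.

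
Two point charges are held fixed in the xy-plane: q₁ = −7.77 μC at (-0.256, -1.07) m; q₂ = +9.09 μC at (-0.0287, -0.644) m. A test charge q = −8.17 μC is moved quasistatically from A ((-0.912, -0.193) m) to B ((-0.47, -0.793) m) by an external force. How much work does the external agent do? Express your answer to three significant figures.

For quasistatic motion the external work equals the change in potential energy: W_ext = qΔV = q(V_B − V_A).
At A: distances to the source charges are 1.10 m, 0.992 m; V_A = Σ kqᵢ/rᵢ = 1.86×10⁴ V.
At B: distances to the source charges are 0.350 m, 0.466 m; V_B = Σ kqᵢ/rᵢ = -2.41×10⁴ V.
ΔV = V_B − V_A = -4.27×10⁴ V.
W_ext = qΔV = (-8.17×10⁻⁶ C)(-4.27×10⁴ V) = 0.349 J.

0.349 J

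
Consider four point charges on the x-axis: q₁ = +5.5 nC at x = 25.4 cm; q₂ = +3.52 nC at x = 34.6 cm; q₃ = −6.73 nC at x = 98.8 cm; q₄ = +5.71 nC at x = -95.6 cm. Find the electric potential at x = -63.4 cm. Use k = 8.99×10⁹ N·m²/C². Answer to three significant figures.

The total potential is the scalar sum of each charge's contribution, V = Σ kqᵢ/rᵢ.
Distances from the field point to each charge: r₁ = 0.888 m, r₂ = 0.980 m, r₃ = 1.62 m, r₄ = 0.322 m.
V = k[(5.50×10⁻⁹)/(0.888) + (3.52×10⁻⁹)/(0.980) + (-6.73×10⁻⁹)/(1.62) + (5.71×10⁻⁹)/(0.322)] = 210 V.

210 V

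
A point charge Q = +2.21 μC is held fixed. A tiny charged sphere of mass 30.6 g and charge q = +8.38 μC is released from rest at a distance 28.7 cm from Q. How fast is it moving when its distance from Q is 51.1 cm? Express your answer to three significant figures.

Only the electrostatic force acts, so mechanical energy is conserved: ½mv² = U₁ − U₂ = kQq(1/r₁ − 1/r₂).
U₁ − U₂ = (8.99×10⁹ N·m²/C²)(2.21×10⁻⁶ C)(8.38×10⁻⁶ C)(1/0.287 − 1/0.511) = 0.254 J.
v = √(2·0.254/0.0306) = 4.08 m/s.

4.08 m/s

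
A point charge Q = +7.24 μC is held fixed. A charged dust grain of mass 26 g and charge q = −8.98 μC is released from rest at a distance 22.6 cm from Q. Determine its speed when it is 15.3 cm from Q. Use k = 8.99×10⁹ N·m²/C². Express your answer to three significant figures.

Only the electrostatic force acts, so mechanical energy is conserved: ½mv² = U₁ − U₂ = kQq(1/r₁ − 1/r₂).
U₁ − U₂ = (8.99×10⁹ N·m²/C²)(7.24×10⁻⁶ C)(-8.98×10⁻⁶ C)(1/0.226 − 1/0.153) = 1.23 J.
v = √(2·1.23/0.0260) = 9.74 m/s.

9.74 m/s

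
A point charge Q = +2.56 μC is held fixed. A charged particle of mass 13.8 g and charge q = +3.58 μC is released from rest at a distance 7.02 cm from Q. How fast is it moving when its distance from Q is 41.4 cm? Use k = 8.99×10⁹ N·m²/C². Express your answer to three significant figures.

Only the electrostatic force acts, so mechanical energy is conserved: ½mv² = U₁ − U₂ = kQq(1/r₁ − 1/r₂).
U₁ − U₂ = (8.99×10⁹ N·m²/C²)(2.56×10⁻⁶ C)(3.58×10⁻⁶ C)(1/0.0702 − 1/0.414) = 0.975 J.
v = √(2·0.975/0.0138) = 11.9 m/s.

11.9 m/s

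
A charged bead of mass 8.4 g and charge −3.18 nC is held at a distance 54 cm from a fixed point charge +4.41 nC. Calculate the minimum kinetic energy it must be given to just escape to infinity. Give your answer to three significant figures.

To just escape, total mechanical energy must reach zero at infinity: ½mv²_min + U = 0, so ½mv²_min = −U = |kQq|/r.
|U| = |kQq|/r = (8.99×10⁹ N·m²/C²)(4.41×10⁻⁹)(3.18×10⁻⁹)/(0.540) = 2.33×10⁻⁷ J.

2.33×10⁻⁷ J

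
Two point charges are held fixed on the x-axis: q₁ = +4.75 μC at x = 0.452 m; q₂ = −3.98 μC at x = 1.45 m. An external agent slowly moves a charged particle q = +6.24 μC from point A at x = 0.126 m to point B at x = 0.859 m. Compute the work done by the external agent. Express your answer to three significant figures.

-0.372 J

For quasistatic motion the external work equals the change in potential energy: W_ext = qΔV = q(V_B − V_A).
At A: distances to the source charges are 0.326 m, 1.32 m; V_A = Σ kqᵢ/rᵢ = 1.04×10⁵ V.
At B: distances to the source charges are 0.407 m, 0.591 m; V_B = Σ kqᵢ/rᵢ = 4.44×10⁴ V.
ΔV = V_B − V_A = -5.96×10⁴ V.
W_ext = qΔV = (6.24×10⁻⁶ C)(-5.96×10⁴ V) = -0.372 J.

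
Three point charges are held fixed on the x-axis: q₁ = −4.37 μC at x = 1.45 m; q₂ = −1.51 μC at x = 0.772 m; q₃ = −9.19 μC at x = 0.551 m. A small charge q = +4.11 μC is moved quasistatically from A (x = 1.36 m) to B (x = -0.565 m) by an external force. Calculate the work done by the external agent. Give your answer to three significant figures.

1.88 J

For quasistatic motion the external work equals the change in potential energy: W_ext = qΔV = q(V_B − V_A).
At A: distances to the source charges are 0.0900 m, 0.588 m, 0.809 m; V_A = Σ kqᵢ/rᵢ = -5.62×10⁵ V.
At B: distances to the source charges are 2.01 m, 1.34 m, 1.12 m; V_B = Σ kqᵢ/rᵢ = -1.04×10⁵ V.
ΔV = V_B − V_A = 4.58×10⁵ V.
W_ext = qΔV = (4.11×10⁻⁶ C)(4.58×10⁵ V) = 1.88 J.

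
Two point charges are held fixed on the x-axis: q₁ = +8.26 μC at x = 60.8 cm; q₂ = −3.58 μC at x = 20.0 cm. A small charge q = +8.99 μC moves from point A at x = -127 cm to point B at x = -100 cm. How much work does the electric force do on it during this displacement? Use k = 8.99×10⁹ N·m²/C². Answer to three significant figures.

-0.0154 J

The work done by the electric force is W_field = −ΔU = −q(V_B − V_A) = q(V_A − V_B).
At A: distances to the source charges are 1.88 m, 1.47 m; V_A = Σ kqᵢ/rᵢ = 1.76×10⁴ V.
At B: distances to the source charges are 1.61 m, 1.20 m; V_B = Σ kqᵢ/rᵢ = 1.94×10⁴ V.
ΔV = V_B − V_A = 1710 V.
W_field = −qΔV = −(8.99×10⁻⁶ C)(1710 V) = -0.0154 J.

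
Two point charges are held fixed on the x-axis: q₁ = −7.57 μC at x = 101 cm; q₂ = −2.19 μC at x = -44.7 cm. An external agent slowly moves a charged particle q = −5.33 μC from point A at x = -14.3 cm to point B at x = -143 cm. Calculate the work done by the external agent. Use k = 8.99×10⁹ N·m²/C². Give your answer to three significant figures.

For quasistatic motion the external work equals the change in potential energy: W_ext = qΔV = q(V_B − V_A).
At A: distances to the source charges are 1.15 m, 0.304 m; V_A = Σ kqᵢ/rᵢ = -1.24×10⁵ V.
At B: distances to the source charges are 2.44 m, 0.983 m; V_B = Σ kqᵢ/rᵢ = -4.79×10⁴ V.
ΔV = V_B − V_A = 7.59×10⁴ V.
W_ext = qΔV = (-5.33×10⁻⁶ C)(7.59×10⁴ V) = -0.404 J.

-0.404 J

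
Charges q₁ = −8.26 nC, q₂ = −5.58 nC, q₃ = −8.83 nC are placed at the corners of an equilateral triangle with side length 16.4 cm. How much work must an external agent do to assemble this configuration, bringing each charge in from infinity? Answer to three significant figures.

9.23×10⁻⁶ J

The assembly work is the sum of pairwise potential energies, U = Σ_{i<j} kqᵢqⱼ/rᵢⱼ.
All three pair separations equal the side length, 0.164 m.
U = (2.53×10⁻⁶) + (4.00×10⁻⁶) + (2.70×10⁻⁶) = 9.23×10⁻⁶ J.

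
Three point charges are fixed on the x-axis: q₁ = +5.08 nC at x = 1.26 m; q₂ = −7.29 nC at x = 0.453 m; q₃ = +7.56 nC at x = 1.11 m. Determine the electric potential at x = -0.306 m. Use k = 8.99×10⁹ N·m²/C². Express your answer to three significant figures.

Electric potential is a scalar, so the contributions from each charge add algebraically: V = Σ kqᵢ/rᵢ.
Distances from the field point to each charge: r₁ = 1.57 m, r₂ = 0.759 m, r₃ = 1.42 m.
V = k[(5.08×10⁻⁹)/(1.57) + (-7.29×10⁻⁹)/(0.759) + (7.56×10⁻⁹)/(1.42)] = -9.19 V.

-9.19 V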